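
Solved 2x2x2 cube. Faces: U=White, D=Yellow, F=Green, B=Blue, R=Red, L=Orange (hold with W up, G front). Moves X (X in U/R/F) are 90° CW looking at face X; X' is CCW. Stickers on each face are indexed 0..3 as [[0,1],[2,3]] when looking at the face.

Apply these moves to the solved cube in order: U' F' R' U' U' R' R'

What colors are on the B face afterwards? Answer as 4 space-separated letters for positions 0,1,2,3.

Answer: R W R B

Derivation:
After move 1 (U'): U=WWWW F=OOGG R=GGRR B=RRBB L=BBOO
After move 2 (F'): F=OGOG U=WWGR R=YGYR D=BOYY L=BWOW
After move 3 (R'): R=GRYY U=WBGR F=OWOR D=BGYG B=YROB
After move 4 (U'): U=BRWG F=BWOR R=OWYY B=GROB L=YROW
After move 5 (U'): U=RGBW F=YROR R=BWYY B=OWOB L=GROW
After move 6 (R'): R=WYBY U=ROBO F=YGOW D=BRYR B=GWGB
After move 7 (R'): R=YYWB U=RGBG F=YOOO D=BGYW B=RWRB
Query: B face = RWRB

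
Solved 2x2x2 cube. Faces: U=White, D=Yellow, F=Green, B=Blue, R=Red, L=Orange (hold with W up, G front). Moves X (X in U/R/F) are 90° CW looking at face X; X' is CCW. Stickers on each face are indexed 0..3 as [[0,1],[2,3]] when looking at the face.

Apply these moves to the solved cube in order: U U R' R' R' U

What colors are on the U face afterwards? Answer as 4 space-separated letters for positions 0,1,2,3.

Answer: W W G B

Derivation:
After move 1 (U): U=WWWW F=RRGG R=BBRR B=OOBB L=GGOO
After move 2 (U): U=WWWW F=BBGG R=OORR B=GGBB L=RROO
After move 3 (R'): R=OROR U=WBWG F=BWGW D=YBYG B=YGYB
After move 4 (R'): R=RROO U=WYWY F=BBGG D=YWYW B=GGBB
After move 5 (R'): R=RORO U=WBWG F=BYGY D=YBYG B=WGWB
After move 6 (U): U=WWGB F=ROGY R=WGRO B=RRWB L=BYOO
Query: U face = WWGB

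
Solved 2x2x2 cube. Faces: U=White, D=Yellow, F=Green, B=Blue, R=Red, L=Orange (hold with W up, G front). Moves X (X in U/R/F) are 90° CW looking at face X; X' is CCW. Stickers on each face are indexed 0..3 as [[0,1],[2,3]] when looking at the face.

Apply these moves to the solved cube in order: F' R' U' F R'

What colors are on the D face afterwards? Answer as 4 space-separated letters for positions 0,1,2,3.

After move 1 (F'): F=GGGG U=WWRR R=YRYR D=OOYY L=OWOW
After move 2 (R'): R=RRYY U=WBRB F=GWGR D=OGYG B=YBOB
After move 3 (U'): U=BBWR F=OWGR R=GWYY B=RROB L=YBOW
After move 4 (F): F=GORW U=BBWB R=WWRY D=YGYG L=YOOG
After move 5 (R'): R=WYWR U=BOWR F=GBRB D=YOYW B=GRGB
Query: D face = YOYW

Answer: Y O Y W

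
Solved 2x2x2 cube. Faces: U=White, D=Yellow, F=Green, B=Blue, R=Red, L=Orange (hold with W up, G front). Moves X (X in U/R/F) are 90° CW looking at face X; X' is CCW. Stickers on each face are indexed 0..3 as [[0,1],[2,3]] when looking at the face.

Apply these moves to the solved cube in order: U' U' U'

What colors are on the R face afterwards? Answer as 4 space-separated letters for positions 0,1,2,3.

After move 1 (U'): U=WWWW F=OOGG R=GGRR B=RRBB L=BBOO
After move 2 (U'): U=WWWW F=BBGG R=OORR B=GGBB L=RROO
After move 3 (U'): U=WWWW F=RRGG R=BBRR B=OOBB L=GGOO
Query: R face = BBRR

Answer: B B R R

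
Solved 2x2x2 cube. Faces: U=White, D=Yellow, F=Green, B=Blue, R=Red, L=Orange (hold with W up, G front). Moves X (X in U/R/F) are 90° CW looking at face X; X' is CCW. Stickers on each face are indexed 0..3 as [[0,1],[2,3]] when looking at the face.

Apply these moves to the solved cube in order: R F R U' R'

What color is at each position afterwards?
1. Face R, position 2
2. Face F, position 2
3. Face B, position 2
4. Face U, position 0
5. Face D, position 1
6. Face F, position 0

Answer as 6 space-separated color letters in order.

Answer: G Y W G Y O

Derivation:
After move 1 (R): R=RRRR U=WGWG F=GYGY D=YBYB B=WBWB
After move 2 (F): F=GGYY U=WGOO R=WRGR D=RRYB L=OYOB
After move 3 (R): R=GWRR U=WGOY F=GRYB D=RWYW B=OBGB
After move 4 (U'): U=GYWO F=OYYB R=GRRR B=GWGB L=OBOB
After move 5 (R'): R=RRGR U=GGWG F=OYYO D=RYYB B=WWWB
Query 1: R[2] = G
Query 2: F[2] = Y
Query 3: B[2] = W
Query 4: U[0] = G
Query 5: D[1] = Y
Query 6: F[0] = O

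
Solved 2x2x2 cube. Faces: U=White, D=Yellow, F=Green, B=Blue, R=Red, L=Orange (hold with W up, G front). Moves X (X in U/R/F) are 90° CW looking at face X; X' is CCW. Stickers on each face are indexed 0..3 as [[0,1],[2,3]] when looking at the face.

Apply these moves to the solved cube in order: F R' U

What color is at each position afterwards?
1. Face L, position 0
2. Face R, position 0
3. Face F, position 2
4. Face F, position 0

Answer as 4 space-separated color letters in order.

Answer: G Y G R

Derivation:
After move 1 (F): F=GGGG U=WWOO R=WRWR D=RRYY L=OYOY
After move 2 (R'): R=RRWW U=WBOB F=GWGO D=RGYG B=YBRB
After move 3 (U): U=OWBB F=RRGO R=YBWW B=OYRB L=GWOY
Query 1: L[0] = G
Query 2: R[0] = Y
Query 3: F[2] = G
Query 4: F[0] = R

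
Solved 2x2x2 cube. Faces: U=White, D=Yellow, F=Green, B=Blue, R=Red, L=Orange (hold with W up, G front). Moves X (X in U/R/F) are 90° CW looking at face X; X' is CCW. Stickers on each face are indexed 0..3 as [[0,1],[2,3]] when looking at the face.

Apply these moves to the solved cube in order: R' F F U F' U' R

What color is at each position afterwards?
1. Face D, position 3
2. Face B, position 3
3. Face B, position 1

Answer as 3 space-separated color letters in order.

Answer: W B B

Derivation:
After move 1 (R'): R=RRRR U=WBWB F=GWGW D=YGYG B=YBYB
After move 2 (F): F=GGWW U=WBOO R=WRBR D=RRYG L=OYOG
After move 3 (F): F=WGWG U=WBGY R=OROR D=BWYG L=OROR
After move 4 (U): U=GWYB F=ORWG R=YBOR B=ORYB L=WGOR
After move 5 (F'): F=RGOW U=GWYO R=WBBR D=GRYG L=WBOY
After move 6 (U'): U=WOGY F=WBOW R=RGBR B=WBYB L=OROY
After move 7 (R): R=BRRG U=WBGW F=WROG D=GYYW B=YBOB
Query 1: D[3] = W
Query 2: B[3] = B
Query 3: B[1] = B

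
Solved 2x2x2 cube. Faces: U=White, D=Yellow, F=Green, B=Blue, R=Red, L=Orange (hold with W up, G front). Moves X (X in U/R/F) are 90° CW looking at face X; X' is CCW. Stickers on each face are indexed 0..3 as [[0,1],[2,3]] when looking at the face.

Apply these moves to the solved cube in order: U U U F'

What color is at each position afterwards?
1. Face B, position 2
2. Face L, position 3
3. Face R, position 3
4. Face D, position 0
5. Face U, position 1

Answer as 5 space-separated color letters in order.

After move 1 (U): U=WWWW F=RRGG R=BBRR B=OOBB L=GGOO
After move 2 (U): U=WWWW F=BBGG R=OORR B=GGBB L=RROO
After move 3 (U): U=WWWW F=OOGG R=GGRR B=RRBB L=BBOO
After move 4 (F'): F=OGOG U=WWGR R=YGYR D=BOYY L=BWOW
Query 1: B[2] = B
Query 2: L[3] = W
Query 3: R[3] = R
Query 4: D[0] = B
Query 5: U[1] = W

Answer: B W R B W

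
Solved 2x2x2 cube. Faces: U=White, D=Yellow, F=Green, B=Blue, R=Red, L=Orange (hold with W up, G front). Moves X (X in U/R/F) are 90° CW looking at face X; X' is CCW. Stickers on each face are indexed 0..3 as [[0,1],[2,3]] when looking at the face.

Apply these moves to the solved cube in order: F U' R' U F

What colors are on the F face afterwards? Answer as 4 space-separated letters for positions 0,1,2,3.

After move 1 (F): F=GGGG U=WWOO R=WRWR D=RRYY L=OYOY
After move 2 (U'): U=WOWO F=OYGG R=GGWR B=WRBB L=BBOY
After move 3 (R'): R=GRGW U=WBWW F=OOGO D=RYYG B=YRRB
After move 4 (U): U=WWWB F=GRGO R=YRGW B=BBRB L=OOOY
After move 5 (F): F=GGOR U=WWYO R=WRBW D=GYYG L=OROY
Query: F face = GGOR

Answer: G G O R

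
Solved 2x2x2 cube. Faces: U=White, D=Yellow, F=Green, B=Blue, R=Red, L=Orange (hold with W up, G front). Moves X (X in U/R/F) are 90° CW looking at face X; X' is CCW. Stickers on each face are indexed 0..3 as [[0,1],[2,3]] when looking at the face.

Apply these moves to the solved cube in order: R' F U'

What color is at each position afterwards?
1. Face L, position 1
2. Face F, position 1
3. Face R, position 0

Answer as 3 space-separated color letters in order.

After move 1 (R'): R=RRRR U=WBWB F=GWGW D=YGYG B=YBYB
After move 2 (F): F=GGWW U=WBOO R=WRBR D=RRYG L=OYOG
After move 3 (U'): U=BOWO F=OYWW R=GGBR B=WRYB L=YBOG
Query 1: L[1] = B
Query 2: F[1] = Y
Query 3: R[0] = G

Answer: B Y G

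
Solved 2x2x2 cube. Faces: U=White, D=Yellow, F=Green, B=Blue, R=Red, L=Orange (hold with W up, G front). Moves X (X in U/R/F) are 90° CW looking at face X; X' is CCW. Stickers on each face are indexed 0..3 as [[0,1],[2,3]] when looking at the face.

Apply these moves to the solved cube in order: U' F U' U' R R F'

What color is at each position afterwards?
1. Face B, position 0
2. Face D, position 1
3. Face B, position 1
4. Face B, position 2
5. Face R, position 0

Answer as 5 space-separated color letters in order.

After move 1 (U'): U=WWWW F=OOGG R=GGRR B=RRBB L=BBOO
After move 2 (F): F=GOGO U=WWOB R=WGWR D=RGYY L=BYOY
After move 3 (U'): U=WBWO F=BYGO R=GOWR B=WGBB L=RROY
After move 4 (U'): U=BOWW F=RRGO R=BYWR B=GOBB L=WGOY
After move 5 (R): R=WBRY U=BRWO F=RGGY D=RBYG B=WOOB
After move 6 (R): R=RWYB U=BGWY F=RBGG D=ROYW B=OORB
After move 7 (F'): F=BGRG U=BGRY R=OWRB D=GYYW L=WYOW
Query 1: B[0] = O
Query 2: D[1] = Y
Query 3: B[1] = O
Query 4: B[2] = R
Query 5: R[0] = O

Answer: O Y O R O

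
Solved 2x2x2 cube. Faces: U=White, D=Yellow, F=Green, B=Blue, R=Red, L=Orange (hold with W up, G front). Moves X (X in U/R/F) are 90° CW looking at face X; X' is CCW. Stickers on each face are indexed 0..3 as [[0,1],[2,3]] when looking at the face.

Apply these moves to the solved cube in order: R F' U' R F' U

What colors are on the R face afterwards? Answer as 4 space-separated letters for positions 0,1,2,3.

After move 1 (R): R=RRRR U=WGWG F=GYGY D=YBYB B=WBWB
After move 2 (F'): F=YYGG U=WGRR R=BRYR D=OOYB L=OGOW
After move 3 (U'): U=GRWR F=OGGG R=YYYR B=BRWB L=WBOW
After move 4 (R): R=YYRY U=GGWG F=OOGB D=OWYB B=RRRB
After move 5 (F'): F=OBOG U=GGYR R=WYOY D=BWYB L=WGOW
After move 6 (U): U=YGRG F=WYOG R=RROY B=WGRB L=OBOW
Query: R face = RROY

Answer: R R O Y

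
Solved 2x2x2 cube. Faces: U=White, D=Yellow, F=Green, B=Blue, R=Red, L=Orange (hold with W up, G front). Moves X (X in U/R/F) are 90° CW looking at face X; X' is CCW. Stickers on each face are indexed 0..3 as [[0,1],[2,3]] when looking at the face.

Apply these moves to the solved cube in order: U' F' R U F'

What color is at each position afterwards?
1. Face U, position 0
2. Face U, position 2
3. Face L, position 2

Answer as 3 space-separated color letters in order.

After move 1 (U'): U=WWWW F=OOGG R=GGRR B=RRBB L=BBOO
After move 2 (F'): F=OGOG U=WWGR R=YGYR D=BOYY L=BWOW
After move 3 (R): R=YYRG U=WGGG F=OOOY D=BBYR B=RRWB
After move 4 (U): U=GWGG F=YYOY R=RRRG B=BWWB L=OOOW
After move 5 (F'): F=YYYO U=GWRR R=BRBG D=OWYR L=OGOG
Query 1: U[0] = G
Query 2: U[2] = R
Query 3: L[2] = O

Answer: G R O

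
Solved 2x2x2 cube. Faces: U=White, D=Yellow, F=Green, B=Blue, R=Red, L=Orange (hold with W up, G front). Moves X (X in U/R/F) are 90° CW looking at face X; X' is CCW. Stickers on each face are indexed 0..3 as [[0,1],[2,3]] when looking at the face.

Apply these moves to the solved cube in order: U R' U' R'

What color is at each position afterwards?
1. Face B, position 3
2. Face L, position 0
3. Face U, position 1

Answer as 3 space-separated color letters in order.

Answer: B Y Y

Derivation:
After move 1 (U): U=WWWW F=RRGG R=BBRR B=OOBB L=GGOO
After move 2 (R'): R=BRBR U=WBWO F=RWGW D=YRYG B=YOYB
After move 3 (U'): U=BOWW F=GGGW R=RWBR B=BRYB L=YOOO
After move 4 (R'): R=WRRB U=BYWB F=GOGW D=YGYW B=GRRB
Query 1: B[3] = B
Query 2: L[0] = Y
Query 3: U[1] = Y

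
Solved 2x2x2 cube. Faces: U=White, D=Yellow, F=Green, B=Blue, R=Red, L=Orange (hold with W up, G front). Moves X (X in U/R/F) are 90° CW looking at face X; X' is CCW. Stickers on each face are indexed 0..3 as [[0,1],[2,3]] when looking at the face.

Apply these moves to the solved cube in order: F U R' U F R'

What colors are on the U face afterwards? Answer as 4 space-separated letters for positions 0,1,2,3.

After move 1 (F): F=GGGG U=WWOO R=WRWR D=RRYY L=OYOY
After move 2 (U): U=OWOW F=WRGG R=BBWR B=OYBB L=GGOY
After move 3 (R'): R=BRBW U=OBOO F=WWGW D=RRYG B=YYRB
After move 4 (U): U=OOOB F=BRGW R=YYBW B=GGRB L=WWOY
After move 5 (F): F=GBWR U=OOYW R=OYBW D=BYYG L=WROR
After move 6 (R'): R=YWOB U=ORYG F=GOWW D=BBYR B=GGYB
Query: U face = ORYG

Answer: O R Y G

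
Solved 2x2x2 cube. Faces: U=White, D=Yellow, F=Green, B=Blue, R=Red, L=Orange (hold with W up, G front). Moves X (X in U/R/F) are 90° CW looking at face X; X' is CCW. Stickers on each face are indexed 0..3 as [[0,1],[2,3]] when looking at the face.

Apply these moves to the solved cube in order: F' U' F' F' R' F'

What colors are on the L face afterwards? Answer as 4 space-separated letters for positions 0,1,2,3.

After move 1 (F'): F=GGGG U=WWRR R=YRYR D=OOYY L=OWOW
After move 2 (U'): U=WRWR F=OWGG R=GGYR B=YRBB L=BBOW
After move 3 (F'): F=WGOG U=WRGY R=OGOR D=BWYY L=BROW
After move 4 (F'): F=GGWO U=WROO R=WGBR D=RWYY L=BYOG
After move 5 (R'): R=GRWB U=WBOY F=GRWO D=RGYO B=YRWB
After move 6 (F'): F=ROGW U=WBGW R=GRRB D=YGYO L=BYOO
Query: L face = BYOO

Answer: B Y O O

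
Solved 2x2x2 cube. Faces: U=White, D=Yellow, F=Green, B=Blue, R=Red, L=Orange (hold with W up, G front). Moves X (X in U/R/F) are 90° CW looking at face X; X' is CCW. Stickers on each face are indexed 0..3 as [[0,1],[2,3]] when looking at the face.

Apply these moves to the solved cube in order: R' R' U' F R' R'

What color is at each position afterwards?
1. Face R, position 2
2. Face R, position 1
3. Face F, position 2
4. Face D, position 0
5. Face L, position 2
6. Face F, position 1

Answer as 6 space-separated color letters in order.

Answer: B W B R O G

Derivation:
After move 1 (R'): R=RRRR U=WBWB F=GWGW D=YGYG B=YBYB
After move 2 (R'): R=RRRR U=WYWY F=GBGB D=YWYW B=GBGB
After move 3 (U'): U=YYWW F=OOGB R=GBRR B=RRGB L=GBOO
After move 4 (F): F=GOBO U=YYOB R=WBWR D=RGYW L=GYOW
After move 5 (R'): R=BRWW U=YGOR F=GYBB D=ROYO B=WRGB
After move 6 (R'): R=RWBW U=YGOW F=GGBR D=RYYB B=OROB
Query 1: R[2] = B
Query 2: R[1] = W
Query 3: F[2] = B
Query 4: D[0] = R
Query 5: L[2] = O
Query 6: F[1] = G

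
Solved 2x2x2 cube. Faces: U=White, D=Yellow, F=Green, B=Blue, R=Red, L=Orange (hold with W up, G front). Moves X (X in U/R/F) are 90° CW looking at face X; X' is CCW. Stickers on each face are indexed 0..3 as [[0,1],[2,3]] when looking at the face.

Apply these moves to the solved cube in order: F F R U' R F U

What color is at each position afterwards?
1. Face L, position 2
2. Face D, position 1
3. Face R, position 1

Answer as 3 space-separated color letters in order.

After move 1 (F): F=GGGG U=WWOO R=WRWR D=RRYY L=OYOY
After move 2 (F): F=GGGG U=WWYY R=OROR D=WWYY L=OROR
After move 3 (R): R=OORR U=WGYG F=GWGY D=WBYB B=YBWB
After move 4 (U'): U=GGWY F=ORGY R=GWRR B=OOWB L=YBOR
After move 5 (R): R=RGRW U=GRWY F=OBGB D=WWYO B=YOGB
After move 6 (F): F=GOBB U=GRRB R=WGYW D=RRYO L=YWOW
After move 7 (U): U=RGBR F=WGBB R=YOYW B=YWGB L=GOOW
Query 1: L[2] = O
Query 2: D[1] = R
Query 3: R[1] = O

Answer: O R O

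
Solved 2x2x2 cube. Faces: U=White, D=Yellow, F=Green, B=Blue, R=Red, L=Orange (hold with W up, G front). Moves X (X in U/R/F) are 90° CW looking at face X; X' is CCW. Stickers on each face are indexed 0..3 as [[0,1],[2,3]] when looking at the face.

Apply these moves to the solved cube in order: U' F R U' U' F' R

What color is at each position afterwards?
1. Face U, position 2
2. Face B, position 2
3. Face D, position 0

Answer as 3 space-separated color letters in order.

After move 1 (U'): U=WWWW F=OOGG R=GGRR B=RRBB L=BBOO
After move 2 (F): F=GOGO U=WWOB R=WGWR D=RGYY L=BYOY
After move 3 (R): R=WWRG U=WOOO F=GGGY D=RBYR B=BRWB
After move 4 (U'): U=OOWO F=BYGY R=GGRG B=WWWB L=BROY
After move 5 (U'): U=OOOW F=BRGY R=BYRG B=GGWB L=WWOY
After move 6 (F'): F=RYBG U=OOBR R=BYRG D=WYYR L=WWOO
After move 7 (R): R=RBGY U=OYBG F=RYBR D=WWYG B=RGOB
Query 1: U[2] = B
Query 2: B[2] = O
Query 3: D[0] = W

Answer: B O W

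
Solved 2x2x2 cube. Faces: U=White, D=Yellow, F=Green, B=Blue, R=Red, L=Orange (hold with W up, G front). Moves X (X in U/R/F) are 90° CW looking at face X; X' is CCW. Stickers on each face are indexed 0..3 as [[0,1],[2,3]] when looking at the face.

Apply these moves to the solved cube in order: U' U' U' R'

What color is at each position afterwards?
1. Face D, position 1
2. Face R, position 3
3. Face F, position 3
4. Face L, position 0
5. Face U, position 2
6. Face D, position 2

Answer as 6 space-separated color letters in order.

Answer: R R W G W Y

Derivation:
After move 1 (U'): U=WWWW F=OOGG R=GGRR B=RRBB L=BBOO
After move 2 (U'): U=WWWW F=BBGG R=OORR B=GGBB L=RROO
After move 3 (U'): U=WWWW F=RRGG R=BBRR B=OOBB L=GGOO
After move 4 (R'): R=BRBR U=WBWO F=RWGW D=YRYG B=YOYB
Query 1: D[1] = R
Query 2: R[3] = R
Query 3: F[3] = W
Query 4: L[0] = G
Query 5: U[2] = W
Query 6: D[2] = Y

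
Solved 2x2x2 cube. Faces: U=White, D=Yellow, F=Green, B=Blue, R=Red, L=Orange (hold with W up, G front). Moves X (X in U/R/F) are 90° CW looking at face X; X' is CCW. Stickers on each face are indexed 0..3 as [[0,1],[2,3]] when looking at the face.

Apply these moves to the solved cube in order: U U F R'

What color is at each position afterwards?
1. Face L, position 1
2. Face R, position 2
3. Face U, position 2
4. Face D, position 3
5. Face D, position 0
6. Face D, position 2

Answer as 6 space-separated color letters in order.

After move 1 (U): U=WWWW F=RRGG R=BBRR B=OOBB L=GGOO
After move 2 (U): U=WWWW F=BBGG R=OORR B=GGBB L=RROO
After move 3 (F): F=GBGB U=WWOR R=WOWR D=ROYY L=RYOY
After move 4 (R'): R=ORWW U=WBOG F=GWGR D=RBYB B=YGOB
Query 1: L[1] = Y
Query 2: R[2] = W
Query 3: U[2] = O
Query 4: D[3] = B
Query 5: D[0] = R
Query 6: D[2] = Y

Answer: Y W O B R Y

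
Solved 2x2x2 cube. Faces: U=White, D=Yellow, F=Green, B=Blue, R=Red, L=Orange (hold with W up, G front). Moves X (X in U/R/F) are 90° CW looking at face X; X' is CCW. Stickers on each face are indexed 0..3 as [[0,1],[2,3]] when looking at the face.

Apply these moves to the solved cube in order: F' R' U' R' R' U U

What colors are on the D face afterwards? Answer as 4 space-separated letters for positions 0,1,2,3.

After move 1 (F'): F=GGGG U=WWRR R=YRYR D=OOYY L=OWOW
After move 2 (R'): R=RRYY U=WBRB F=GWGR D=OGYG B=YBOB
After move 3 (U'): U=BBWR F=OWGR R=GWYY B=RROB L=YBOW
After move 4 (R'): R=WYGY U=BOWR F=OBGR D=OWYR B=GRGB
After move 5 (R'): R=YYWG U=BGWG F=OOGR D=OBYR B=RRWB
After move 6 (U): U=WBGG F=YYGR R=RRWG B=YBWB L=OOOW
After move 7 (U): U=GWGB F=RRGR R=YBWG B=OOWB L=YYOW
Query: D face = OBYR

Answer: O B Y R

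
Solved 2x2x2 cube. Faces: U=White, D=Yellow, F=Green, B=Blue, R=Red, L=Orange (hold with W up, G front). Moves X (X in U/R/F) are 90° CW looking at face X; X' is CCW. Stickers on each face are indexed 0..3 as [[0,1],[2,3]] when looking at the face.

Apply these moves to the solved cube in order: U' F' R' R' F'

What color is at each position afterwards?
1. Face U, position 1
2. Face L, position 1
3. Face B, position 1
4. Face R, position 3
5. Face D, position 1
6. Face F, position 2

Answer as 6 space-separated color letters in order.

Answer: O Y R Y W O

Derivation:
After move 1 (U'): U=WWWW F=OOGG R=GGRR B=RRBB L=BBOO
After move 2 (F'): F=OGOG U=WWGR R=YGYR D=BOYY L=BWOW
After move 3 (R'): R=GRYY U=WBGR F=OWOR D=BGYG B=YROB
After move 4 (R'): R=RYGY U=WOGY F=OBOR D=BWYR B=GRGB
After move 5 (F'): F=BROO U=WORG R=WYBY D=WWYR L=BYOG
Query 1: U[1] = O
Query 2: L[1] = Y
Query 3: B[1] = R
Query 4: R[3] = Y
Query 5: D[1] = W
Query 6: F[2] = O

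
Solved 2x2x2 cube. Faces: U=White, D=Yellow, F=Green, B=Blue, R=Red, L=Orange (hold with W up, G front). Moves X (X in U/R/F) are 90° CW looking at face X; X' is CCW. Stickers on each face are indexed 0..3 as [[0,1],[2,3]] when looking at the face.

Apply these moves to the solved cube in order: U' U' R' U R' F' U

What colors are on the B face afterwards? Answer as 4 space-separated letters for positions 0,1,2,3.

After move 1 (U'): U=WWWW F=OOGG R=GGRR B=RRBB L=BBOO
After move 2 (U'): U=WWWW F=BBGG R=OORR B=GGBB L=RROO
After move 3 (R'): R=OROR U=WBWG F=BWGW D=YBYG B=YGYB
After move 4 (U): U=WWGB F=ORGW R=YGOR B=RRYB L=BWOO
After move 5 (R'): R=GRYO U=WYGR F=OWGB D=YRYW B=GRBB
After move 6 (F'): F=WBOG U=WYGY R=RRYO D=WOYW L=BROG
After move 7 (U): U=GWYY F=RROG R=GRYO B=BRBB L=WBOG
Query: B face = BRBB

Answer: B R B B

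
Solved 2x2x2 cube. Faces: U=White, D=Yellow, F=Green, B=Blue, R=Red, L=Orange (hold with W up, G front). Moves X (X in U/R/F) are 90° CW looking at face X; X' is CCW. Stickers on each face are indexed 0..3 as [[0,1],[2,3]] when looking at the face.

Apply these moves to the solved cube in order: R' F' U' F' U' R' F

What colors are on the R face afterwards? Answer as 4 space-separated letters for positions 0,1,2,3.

Answer: B R O O

Derivation:
After move 1 (R'): R=RRRR U=WBWB F=GWGW D=YGYG B=YBYB
After move 2 (F'): F=WWGG U=WBRR R=GRYR D=OOYG L=OBOW
After move 3 (U'): U=BRWR F=OBGG R=WWYR B=GRYB L=YBOW
After move 4 (F'): F=BGOG U=BRWY R=OWOR D=BWYG L=YROW
After move 5 (U'): U=RYBW F=YROG R=BGOR B=OWYB L=GROW
After move 6 (R'): R=GRBO U=RYBO F=YYOW D=BRYG B=GWWB
After move 7 (F): F=OYWY U=RYWR R=BROO D=BGYG L=GBOR
Query: R face = BROO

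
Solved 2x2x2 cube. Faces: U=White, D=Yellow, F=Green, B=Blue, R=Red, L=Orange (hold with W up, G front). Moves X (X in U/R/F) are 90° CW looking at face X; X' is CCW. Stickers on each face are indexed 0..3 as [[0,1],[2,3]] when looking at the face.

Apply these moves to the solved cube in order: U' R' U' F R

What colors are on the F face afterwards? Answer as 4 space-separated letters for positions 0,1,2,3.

Answer: G O W G

Derivation:
After move 1 (U'): U=WWWW F=OOGG R=GGRR B=RRBB L=BBOO
After move 2 (R'): R=GRGR U=WBWR F=OWGW D=YOYG B=YRYB
After move 3 (U'): U=BRWW F=BBGW R=OWGR B=GRYB L=YROO
After move 4 (F): F=GBWB U=BROR R=WWWR D=GOYG L=YYOO
After move 5 (R): R=WWRW U=BBOB F=GOWG D=GYYG B=RRRB
Query: F face = GOWG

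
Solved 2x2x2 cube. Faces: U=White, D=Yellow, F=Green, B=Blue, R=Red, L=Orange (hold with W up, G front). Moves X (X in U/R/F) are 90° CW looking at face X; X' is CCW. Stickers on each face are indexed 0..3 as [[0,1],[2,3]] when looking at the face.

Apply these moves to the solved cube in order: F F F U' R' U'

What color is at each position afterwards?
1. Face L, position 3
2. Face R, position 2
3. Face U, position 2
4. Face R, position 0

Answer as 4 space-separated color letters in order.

Answer: W G W O

Derivation:
After move 1 (F): F=GGGG U=WWOO R=WRWR D=RRYY L=OYOY
After move 2 (F): F=GGGG U=WWYY R=OROR D=WWYY L=OROR
After move 3 (F): F=GGGG U=WWRR R=YRYR D=OOYY L=OWOW
After move 4 (U'): U=WRWR F=OWGG R=GGYR B=YRBB L=BBOW
After move 5 (R'): R=GRGY U=WBWY F=ORGR D=OWYG B=YROB
After move 6 (U'): U=BYWW F=BBGR R=ORGY B=GROB L=YROW
Query 1: L[3] = W
Query 2: R[2] = G
Query 3: U[2] = W
Query 4: R[0] = O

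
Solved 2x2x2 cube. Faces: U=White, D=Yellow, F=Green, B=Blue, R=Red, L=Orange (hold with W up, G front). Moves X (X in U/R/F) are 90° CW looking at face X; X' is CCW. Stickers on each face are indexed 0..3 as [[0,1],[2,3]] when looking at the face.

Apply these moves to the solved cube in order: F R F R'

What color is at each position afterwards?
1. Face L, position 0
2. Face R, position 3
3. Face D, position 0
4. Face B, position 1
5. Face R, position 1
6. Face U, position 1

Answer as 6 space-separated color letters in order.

After move 1 (F): F=GGGG U=WWOO R=WRWR D=RRYY L=OYOY
After move 2 (R): R=WWRR U=WGOG F=GRGY D=RBYB B=OBWB
After move 3 (F): F=GGYR U=WGYY R=OWGR D=RWYB L=OROB
After move 4 (R'): R=WROG U=WWYO F=GGYY D=RGYR B=BBWB
Query 1: L[0] = O
Query 2: R[3] = G
Query 3: D[0] = R
Query 4: B[1] = B
Query 5: R[1] = R
Query 6: U[1] = W

Answer: O G R B R W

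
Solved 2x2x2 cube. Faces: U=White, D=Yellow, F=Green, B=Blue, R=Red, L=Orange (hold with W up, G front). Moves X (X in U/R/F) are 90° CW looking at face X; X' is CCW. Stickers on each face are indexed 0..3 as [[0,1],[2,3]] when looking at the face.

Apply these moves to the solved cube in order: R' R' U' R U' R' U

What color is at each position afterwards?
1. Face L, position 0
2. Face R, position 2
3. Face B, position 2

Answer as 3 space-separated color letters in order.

After move 1 (R'): R=RRRR U=WBWB F=GWGW D=YGYG B=YBYB
After move 2 (R'): R=RRRR U=WYWY F=GBGB D=YWYW B=GBGB
After move 3 (U'): U=YYWW F=OOGB R=GBRR B=RRGB L=GBOO
After move 4 (R): R=RGRB U=YOWB F=OWGW D=YGYR B=WRYB
After move 5 (U'): U=OBYW F=GBGW R=OWRB B=RGYB L=WROO
After move 6 (R'): R=WBOR U=OYYR F=GBGW D=YBYW B=RGGB
After move 7 (U): U=YORY F=WBGW R=RGOR B=WRGB L=GBOO
Query 1: L[0] = G
Query 2: R[2] = O
Query 3: B[2] = G

Answer: G O G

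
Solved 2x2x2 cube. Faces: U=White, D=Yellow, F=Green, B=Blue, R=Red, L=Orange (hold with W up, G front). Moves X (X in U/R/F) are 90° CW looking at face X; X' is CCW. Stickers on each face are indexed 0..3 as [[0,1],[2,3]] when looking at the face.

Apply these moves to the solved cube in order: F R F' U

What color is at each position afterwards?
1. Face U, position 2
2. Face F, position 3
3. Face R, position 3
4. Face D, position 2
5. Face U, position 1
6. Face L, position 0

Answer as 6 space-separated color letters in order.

After move 1 (F): F=GGGG U=WWOO R=WRWR D=RRYY L=OYOY
After move 2 (R): R=WWRR U=WGOG F=GRGY D=RBYB B=OBWB
After move 3 (F'): F=RYGG U=WGWR R=BWRR D=YYYB L=OGOO
After move 4 (U): U=WWRG F=BWGG R=OBRR B=OGWB L=RYOO
Query 1: U[2] = R
Query 2: F[3] = G
Query 3: R[3] = R
Query 4: D[2] = Y
Query 5: U[1] = W
Query 6: L[0] = R

Answer: R G R Y W R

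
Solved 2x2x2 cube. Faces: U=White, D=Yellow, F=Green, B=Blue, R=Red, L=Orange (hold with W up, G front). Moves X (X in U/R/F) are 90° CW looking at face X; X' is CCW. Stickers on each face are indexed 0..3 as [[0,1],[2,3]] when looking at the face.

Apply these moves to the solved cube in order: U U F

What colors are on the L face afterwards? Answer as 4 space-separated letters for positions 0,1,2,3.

After move 1 (U): U=WWWW F=RRGG R=BBRR B=OOBB L=GGOO
After move 2 (U): U=WWWW F=BBGG R=OORR B=GGBB L=RROO
After move 3 (F): F=GBGB U=WWOR R=WOWR D=ROYY L=RYOY
Query: L face = RYOY

Answer: R Y O Y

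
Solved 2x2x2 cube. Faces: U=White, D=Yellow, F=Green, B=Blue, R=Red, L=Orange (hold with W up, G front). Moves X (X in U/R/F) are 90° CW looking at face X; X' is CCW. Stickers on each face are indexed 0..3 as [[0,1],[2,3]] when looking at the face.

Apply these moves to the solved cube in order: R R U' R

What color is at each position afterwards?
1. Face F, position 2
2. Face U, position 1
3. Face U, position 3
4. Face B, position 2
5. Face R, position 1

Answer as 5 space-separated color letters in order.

Answer: G O B Y G

Derivation:
After move 1 (R): R=RRRR U=WGWG F=GYGY D=YBYB B=WBWB
After move 2 (R): R=RRRR U=WYWY F=GBGB D=YWYW B=GBGB
After move 3 (U'): U=YYWW F=OOGB R=GBRR B=RRGB L=GBOO
After move 4 (R): R=RGRB U=YOWB F=OWGW D=YGYR B=WRYB
Query 1: F[2] = G
Query 2: U[1] = O
Query 3: U[3] = B
Query 4: B[2] = Y
Query 5: R[1] = G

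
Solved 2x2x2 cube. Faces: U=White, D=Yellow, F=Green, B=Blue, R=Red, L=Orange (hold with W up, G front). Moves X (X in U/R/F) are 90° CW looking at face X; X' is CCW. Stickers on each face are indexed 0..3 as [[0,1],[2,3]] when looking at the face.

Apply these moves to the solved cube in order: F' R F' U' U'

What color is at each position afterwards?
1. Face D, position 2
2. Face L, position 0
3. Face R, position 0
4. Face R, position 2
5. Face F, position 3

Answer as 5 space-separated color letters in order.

After move 1 (F'): F=GGGG U=WWRR R=YRYR D=OOYY L=OWOW
After move 2 (R): R=YYRR U=WGRG F=GOGY D=OBYB B=RBWB
After move 3 (F'): F=OYGG U=WGYR R=BYOR D=WWYB L=OGOR
After move 4 (U'): U=GRWY F=OGGG R=OYOR B=BYWB L=RBOR
After move 5 (U'): U=RYGW F=RBGG R=OGOR B=OYWB L=BYOR
Query 1: D[2] = Y
Query 2: L[0] = B
Query 3: R[0] = O
Query 4: R[2] = O
Query 5: F[3] = G

Answer: Y B O O G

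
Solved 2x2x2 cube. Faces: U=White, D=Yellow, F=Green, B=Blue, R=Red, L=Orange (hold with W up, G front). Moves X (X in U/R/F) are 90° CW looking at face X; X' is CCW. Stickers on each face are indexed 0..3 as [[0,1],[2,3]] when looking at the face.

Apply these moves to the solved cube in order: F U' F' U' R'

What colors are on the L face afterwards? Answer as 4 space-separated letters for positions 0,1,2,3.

After move 1 (F): F=GGGG U=WWOO R=WRWR D=RRYY L=OYOY
After move 2 (U'): U=WOWO F=OYGG R=GGWR B=WRBB L=BBOY
After move 3 (F'): F=YGOG U=WOGW R=RGRR D=BYYY L=BOOW
After move 4 (U'): U=OWWG F=BOOG R=YGRR B=RGBB L=WROW
After move 5 (R'): R=GRYR U=OBWR F=BWOG D=BOYG B=YGYB
Query: L face = WROW

Answer: W R O W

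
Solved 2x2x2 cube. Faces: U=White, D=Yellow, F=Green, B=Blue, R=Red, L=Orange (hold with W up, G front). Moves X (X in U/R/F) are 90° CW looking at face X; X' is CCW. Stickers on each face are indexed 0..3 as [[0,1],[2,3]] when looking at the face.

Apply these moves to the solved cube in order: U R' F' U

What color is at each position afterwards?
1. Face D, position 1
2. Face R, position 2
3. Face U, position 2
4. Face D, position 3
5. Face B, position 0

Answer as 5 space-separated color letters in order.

After move 1 (U): U=WWWW F=RRGG R=BBRR B=OOBB L=GGOO
After move 2 (R'): R=BRBR U=WBWO F=RWGW D=YRYG B=YOYB
After move 3 (F'): F=WWRG U=WBBB R=RRYR D=GOYG L=GOOW
After move 4 (U): U=BWBB F=RRRG R=YOYR B=GOYB L=WWOW
Query 1: D[1] = O
Query 2: R[2] = Y
Query 3: U[2] = B
Query 4: D[3] = G
Query 5: B[0] = G

Answer: O Y B G G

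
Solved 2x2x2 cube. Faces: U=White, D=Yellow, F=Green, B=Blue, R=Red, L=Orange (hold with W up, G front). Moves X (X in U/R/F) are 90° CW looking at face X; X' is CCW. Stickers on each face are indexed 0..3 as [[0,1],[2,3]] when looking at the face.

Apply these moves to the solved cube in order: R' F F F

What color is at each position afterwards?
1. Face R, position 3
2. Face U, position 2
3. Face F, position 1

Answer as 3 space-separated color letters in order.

After move 1 (R'): R=RRRR U=WBWB F=GWGW D=YGYG B=YBYB
After move 2 (F): F=GGWW U=WBOO R=WRBR D=RRYG L=OYOG
After move 3 (F): F=WGWG U=WBGY R=OROR D=BWYG L=OROR
After move 4 (F): F=WWGG U=WBRR R=GRYR D=OOYG L=OBOW
Query 1: R[3] = R
Query 2: U[2] = R
Query 3: F[1] = W

Answer: R R W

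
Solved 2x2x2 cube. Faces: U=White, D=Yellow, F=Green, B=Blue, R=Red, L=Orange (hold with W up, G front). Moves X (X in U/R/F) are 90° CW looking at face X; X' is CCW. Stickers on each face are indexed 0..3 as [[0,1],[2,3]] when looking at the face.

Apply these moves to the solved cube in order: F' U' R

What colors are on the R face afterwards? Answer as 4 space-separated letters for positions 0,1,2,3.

After move 1 (F'): F=GGGG U=WWRR R=YRYR D=OOYY L=OWOW
After move 2 (U'): U=WRWR F=OWGG R=GGYR B=YRBB L=BBOW
After move 3 (R): R=YGRG U=WWWG F=OOGY D=OBYY B=RRRB
Query: R face = YGRG

Answer: Y G R G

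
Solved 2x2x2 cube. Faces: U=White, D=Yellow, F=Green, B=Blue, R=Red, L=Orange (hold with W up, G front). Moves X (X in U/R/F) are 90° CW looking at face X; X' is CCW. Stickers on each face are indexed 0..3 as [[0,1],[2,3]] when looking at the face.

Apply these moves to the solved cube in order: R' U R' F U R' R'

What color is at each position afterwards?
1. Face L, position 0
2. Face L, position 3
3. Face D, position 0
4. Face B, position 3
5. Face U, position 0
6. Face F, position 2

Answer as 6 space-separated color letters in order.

Answer: G R Y B O B

Derivation:
After move 1 (R'): R=RRRR U=WBWB F=GWGW D=YGYG B=YBYB
After move 2 (U): U=WWBB F=RRGW R=YBRR B=OOYB L=GWOO
After move 3 (R'): R=BRYR U=WYBO F=RWGB D=YRYW B=GOGB
After move 4 (F): F=GRBW U=WYOW R=BROR D=YBYW L=GYOR
After move 5 (U): U=OWWY F=BRBW R=GOOR B=GYGB L=GROR
After move 6 (R'): R=ORGO U=OGWG F=BWBY D=YRYW B=WYBB
After move 7 (R'): R=ROOG U=OBWW F=BGBG D=YWYY B=WYRB
Query 1: L[0] = G
Query 2: L[3] = R
Query 3: D[0] = Y
Query 4: B[3] = B
Query 5: U[0] = O
Query 6: F[2] = B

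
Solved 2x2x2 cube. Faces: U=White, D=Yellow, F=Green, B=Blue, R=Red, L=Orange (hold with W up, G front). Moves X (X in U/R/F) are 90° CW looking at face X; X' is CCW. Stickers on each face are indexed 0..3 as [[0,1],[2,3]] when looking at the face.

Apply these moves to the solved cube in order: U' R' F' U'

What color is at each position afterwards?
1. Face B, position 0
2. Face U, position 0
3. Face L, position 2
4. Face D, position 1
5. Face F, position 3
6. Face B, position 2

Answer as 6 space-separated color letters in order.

Answer: O B O O G Y

Derivation:
After move 1 (U'): U=WWWW F=OOGG R=GGRR B=RRBB L=BBOO
After move 2 (R'): R=GRGR U=WBWR F=OWGW D=YOYG B=YRYB
After move 3 (F'): F=WWOG U=WBGG R=ORYR D=BOYG L=BROW
After move 4 (U'): U=BGWG F=BROG R=WWYR B=ORYB L=YROW
Query 1: B[0] = O
Query 2: U[0] = B
Query 3: L[2] = O
Query 4: D[1] = O
Query 5: F[3] = G
Query 6: B[2] = Y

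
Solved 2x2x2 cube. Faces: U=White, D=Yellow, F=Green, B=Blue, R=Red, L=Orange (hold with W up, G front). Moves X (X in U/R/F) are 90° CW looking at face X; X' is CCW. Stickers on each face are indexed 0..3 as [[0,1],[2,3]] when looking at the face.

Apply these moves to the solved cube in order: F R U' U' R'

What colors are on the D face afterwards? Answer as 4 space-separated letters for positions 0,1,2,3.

After move 1 (F): F=GGGG U=WWOO R=WRWR D=RRYY L=OYOY
After move 2 (R): R=WWRR U=WGOG F=GRGY D=RBYB B=OBWB
After move 3 (U'): U=GGWO F=OYGY R=GRRR B=WWWB L=OBOY
After move 4 (U'): U=GOGW F=OBGY R=OYRR B=GRWB L=WWOY
After move 5 (R'): R=YROR U=GWGG F=OOGW D=RBYY B=BRBB
Query: D face = RBYY

Answer: R B Y Y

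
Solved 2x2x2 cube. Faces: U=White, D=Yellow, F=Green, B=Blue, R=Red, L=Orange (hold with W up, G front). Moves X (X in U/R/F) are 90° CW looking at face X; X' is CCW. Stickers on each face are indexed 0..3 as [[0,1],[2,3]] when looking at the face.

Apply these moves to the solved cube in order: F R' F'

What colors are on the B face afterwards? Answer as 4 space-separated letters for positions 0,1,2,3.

Answer: Y B R B

Derivation:
After move 1 (F): F=GGGG U=WWOO R=WRWR D=RRYY L=OYOY
After move 2 (R'): R=RRWW U=WBOB F=GWGO D=RGYG B=YBRB
After move 3 (F'): F=WOGG U=WBRW R=GRRW D=YYYG L=OBOO
Query: B face = YBRB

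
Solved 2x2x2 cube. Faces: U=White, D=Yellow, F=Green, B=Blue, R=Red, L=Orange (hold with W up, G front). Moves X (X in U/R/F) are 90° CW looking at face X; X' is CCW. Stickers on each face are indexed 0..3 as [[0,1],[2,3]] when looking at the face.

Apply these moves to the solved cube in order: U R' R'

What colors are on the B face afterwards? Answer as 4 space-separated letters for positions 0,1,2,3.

Answer: G O R B

Derivation:
After move 1 (U): U=WWWW F=RRGG R=BBRR B=OOBB L=GGOO
After move 2 (R'): R=BRBR U=WBWO F=RWGW D=YRYG B=YOYB
After move 3 (R'): R=RRBB U=WYWY F=RBGO D=YWYW B=GORB
Query: B face = GORB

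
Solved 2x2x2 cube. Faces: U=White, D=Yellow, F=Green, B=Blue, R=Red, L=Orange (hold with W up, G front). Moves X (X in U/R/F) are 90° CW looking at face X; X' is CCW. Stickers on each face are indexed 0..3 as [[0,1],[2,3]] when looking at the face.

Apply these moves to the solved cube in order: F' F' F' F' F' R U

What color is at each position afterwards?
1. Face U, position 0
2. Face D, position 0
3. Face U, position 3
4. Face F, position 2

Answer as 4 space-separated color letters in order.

After move 1 (F'): F=GGGG U=WWRR R=YRYR D=OOYY L=OWOW
After move 2 (F'): F=GGGG U=WWYY R=OROR D=WWYY L=OROR
After move 3 (F'): F=GGGG U=WWOO R=WRWR D=RRYY L=OYOY
After move 4 (F'): F=GGGG U=WWWW R=RRRR D=YYYY L=OOOO
After move 5 (F'): F=GGGG U=WWRR R=YRYR D=OOYY L=OWOW
After move 6 (R): R=YYRR U=WGRG F=GOGY D=OBYB B=RBWB
After move 7 (U): U=RWGG F=YYGY R=RBRR B=OWWB L=GOOW
Query 1: U[0] = R
Query 2: D[0] = O
Query 3: U[3] = G
Query 4: F[2] = G

Answer: R O G G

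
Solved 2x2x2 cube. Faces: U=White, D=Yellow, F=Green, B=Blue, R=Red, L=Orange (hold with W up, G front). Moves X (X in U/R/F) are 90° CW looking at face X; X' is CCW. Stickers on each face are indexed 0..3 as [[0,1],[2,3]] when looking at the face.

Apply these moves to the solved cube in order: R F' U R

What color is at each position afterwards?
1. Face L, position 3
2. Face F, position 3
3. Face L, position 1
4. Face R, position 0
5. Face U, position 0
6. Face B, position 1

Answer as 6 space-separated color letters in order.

After move 1 (R): R=RRRR U=WGWG F=GYGY D=YBYB B=WBWB
After move 2 (F'): F=YYGG U=WGRR R=BRYR D=OOYB L=OGOW
After move 3 (U): U=RWRG F=BRGG R=WBYR B=OGWB L=YYOW
After move 4 (R): R=YWRB U=RRRG F=BOGB D=OWYO B=GGWB
Query 1: L[3] = W
Query 2: F[3] = B
Query 3: L[1] = Y
Query 4: R[0] = Y
Query 5: U[0] = R
Query 6: B[1] = G

Answer: W B Y Y R G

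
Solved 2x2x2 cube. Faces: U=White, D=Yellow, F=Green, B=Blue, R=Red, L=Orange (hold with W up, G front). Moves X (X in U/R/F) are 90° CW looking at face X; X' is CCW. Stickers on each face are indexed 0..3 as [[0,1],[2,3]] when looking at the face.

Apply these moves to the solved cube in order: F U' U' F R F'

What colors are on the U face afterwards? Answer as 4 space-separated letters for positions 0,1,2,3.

After move 1 (F): F=GGGG U=WWOO R=WRWR D=RRYY L=OYOY
After move 2 (U'): U=WOWO F=OYGG R=GGWR B=WRBB L=BBOY
After move 3 (U'): U=OOWW F=BBGG R=OYWR B=GGBB L=WROY
After move 4 (F): F=GBGB U=OOYR R=WYWR D=WOYY L=WROR
After move 5 (R): R=WWRY U=OBYB F=GOGY D=WBYG B=RGOB
After move 6 (F'): F=OYGG U=OBWR R=BWWY D=RRYG L=WBOY
Query: U face = OBWR

Answer: O B W R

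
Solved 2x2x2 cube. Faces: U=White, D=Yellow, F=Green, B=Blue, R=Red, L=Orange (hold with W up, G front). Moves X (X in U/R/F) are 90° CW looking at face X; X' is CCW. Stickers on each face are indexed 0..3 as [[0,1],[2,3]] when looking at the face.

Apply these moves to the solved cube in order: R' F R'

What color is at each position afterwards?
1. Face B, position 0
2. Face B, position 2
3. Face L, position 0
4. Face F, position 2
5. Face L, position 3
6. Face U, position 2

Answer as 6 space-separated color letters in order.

Answer: G R O W G O

Derivation:
After move 1 (R'): R=RRRR U=WBWB F=GWGW D=YGYG B=YBYB
After move 2 (F): F=GGWW U=WBOO R=WRBR D=RRYG L=OYOG
After move 3 (R'): R=RRWB U=WYOY F=GBWO D=RGYW B=GBRB
Query 1: B[0] = G
Query 2: B[2] = R
Query 3: L[0] = O
Query 4: F[2] = W
Query 5: L[3] = G
Query 6: U[2] = O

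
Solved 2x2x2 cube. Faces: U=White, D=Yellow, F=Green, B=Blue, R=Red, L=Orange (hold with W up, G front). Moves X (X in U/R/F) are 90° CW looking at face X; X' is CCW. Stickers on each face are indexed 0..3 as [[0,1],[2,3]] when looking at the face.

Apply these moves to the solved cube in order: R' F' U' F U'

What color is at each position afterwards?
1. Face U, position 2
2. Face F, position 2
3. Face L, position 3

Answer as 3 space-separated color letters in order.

After move 1 (R'): R=RRRR U=WBWB F=GWGW D=YGYG B=YBYB
After move 2 (F'): F=WWGG U=WBRR R=GRYR D=OOYG L=OBOW
After move 3 (U'): U=BRWR F=OBGG R=WWYR B=GRYB L=YBOW
After move 4 (F): F=GOGB U=BRWB R=WWRR D=YWYG L=YOOO
After move 5 (U'): U=RBBW F=YOGB R=GORR B=WWYB L=GROO
Query 1: U[2] = B
Query 2: F[2] = G
Query 3: L[3] = O

Answer: B G O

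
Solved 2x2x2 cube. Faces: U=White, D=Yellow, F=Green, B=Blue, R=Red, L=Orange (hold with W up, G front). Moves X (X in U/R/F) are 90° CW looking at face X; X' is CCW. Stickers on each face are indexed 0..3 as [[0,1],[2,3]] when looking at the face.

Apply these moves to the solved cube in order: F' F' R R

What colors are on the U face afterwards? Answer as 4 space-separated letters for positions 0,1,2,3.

Answer: W W Y Y

Derivation:
After move 1 (F'): F=GGGG U=WWRR R=YRYR D=OOYY L=OWOW
After move 2 (F'): F=GGGG U=WWYY R=OROR D=WWYY L=OROR
After move 3 (R): R=OORR U=WGYG F=GWGY D=WBYB B=YBWB
After move 4 (R): R=RORO U=WWYY F=GBGB D=WWYY B=GBGB
Query: U face = WWYY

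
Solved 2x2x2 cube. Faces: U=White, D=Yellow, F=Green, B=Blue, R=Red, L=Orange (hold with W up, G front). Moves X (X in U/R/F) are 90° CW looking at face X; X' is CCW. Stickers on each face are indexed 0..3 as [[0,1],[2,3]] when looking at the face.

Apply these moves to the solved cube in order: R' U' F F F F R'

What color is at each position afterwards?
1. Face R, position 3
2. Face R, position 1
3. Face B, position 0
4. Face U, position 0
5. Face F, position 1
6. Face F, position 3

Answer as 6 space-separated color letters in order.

Answer: R R G B B W

Derivation:
After move 1 (R'): R=RRRR U=WBWB F=GWGW D=YGYG B=YBYB
After move 2 (U'): U=BBWW F=OOGW R=GWRR B=RRYB L=YBOO
After move 3 (F): F=GOWO U=BBOB R=WWWR D=RGYG L=YYOG
After move 4 (F): F=WGOO U=BBGY R=OWBR D=WWYG L=YROG
After move 5 (F): F=OWOG U=BBGR R=GWYR D=BOYG L=YWOW
After move 6 (F): F=OOGW U=BBWW R=GWRR D=YGYG L=YBOO
After move 7 (R'): R=WRGR U=BYWR F=OBGW D=YOYW B=GRGB
Query 1: R[3] = R
Query 2: R[1] = R
Query 3: B[0] = G
Query 4: U[0] = B
Query 5: F[1] = B
Query 6: F[3] = W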